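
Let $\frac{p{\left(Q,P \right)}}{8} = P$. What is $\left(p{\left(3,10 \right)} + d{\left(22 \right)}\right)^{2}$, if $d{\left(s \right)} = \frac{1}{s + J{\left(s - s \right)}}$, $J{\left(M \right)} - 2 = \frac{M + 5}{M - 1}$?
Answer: $\frac{2313441}{361} \approx 6408.4$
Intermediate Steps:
$p{\left(Q,P \right)} = 8 P$
$J{\left(M \right)} = 2 + \frac{5 + M}{-1 + M}$ ($J{\left(M \right)} = 2 + \frac{M + 5}{M - 1} = 2 + \frac{5 + M}{-1 + M}$)
$d{\left(s \right)} = \frac{1}{-3 + s}$ ($d{\left(s \right)} = \frac{1}{s + \frac{3 \left(1 + \left(s - s\right)\right)}{-1 + \left(s - s\right)}} = \frac{1}{s + \frac{3 \left(1 + 0\right)}{-1 + 0}} = \frac{1}{s + 3 \frac{1}{-1} \cdot 1} = \frac{1}{s + 3 \left(-1\right) 1} = \frac{1}{s - 3} = \frac{1}{-3 + s}$)
$\left(p{\left(3,10 \right)} + d{\left(22 \right)}\right)^{2} = \left(8 \cdot 10 + \frac{1}{-3 + 22}\right)^{2} = \left(80 + \frac{1}{19}\right)^{2} = \left(\frac{1521}{19}\right)^{2} = \frac{2313441}{361}$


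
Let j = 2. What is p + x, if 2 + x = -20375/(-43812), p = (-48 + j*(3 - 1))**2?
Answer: 84752783/43812 ≈ 1934.5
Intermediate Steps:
p = 1936 (p = (-48 + 2*(3 - 1))**2 = (-48 + 2*2)**2 = (-48 + 4)**2 = (-44)**2 = 1936)
x = -67249/43812 (x = -2 - 20375/(-43812) = -2 - 20375*(-1/43812) = -2 + 20375/43812 = -67249/43812 ≈ -1.5349)
p + x = 1936 - 67249/43812 = 84752783/43812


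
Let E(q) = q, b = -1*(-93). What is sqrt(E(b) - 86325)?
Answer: 2*I*sqrt(21558) ≈ 293.65*I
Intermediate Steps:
b = 93
sqrt(E(b) - 86325) = sqrt(93 - 86325) = sqrt(-86232) = 2*I*sqrt(21558)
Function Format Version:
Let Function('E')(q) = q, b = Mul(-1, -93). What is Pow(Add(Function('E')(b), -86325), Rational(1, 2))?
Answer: Mul(2, I, Pow(21558, Rational(1, 2))) ≈ Mul(293.65, I)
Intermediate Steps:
b = 93
Pow(Add(Function('E')(b), -86325), Rational(1, 2)) = Pow(Add(93, -86325), Rational(1, 2)) = Pow(-86232, Rational(1, 2)) = Mul(2, I, Pow(21558, Rational(1, 2)))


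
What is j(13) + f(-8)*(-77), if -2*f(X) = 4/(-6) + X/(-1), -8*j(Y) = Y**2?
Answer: 6269/24 ≈ 261.21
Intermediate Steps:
j(Y) = -Y**2/8
f(X) = 1/3 + X/2 (f(X) = -(4/(-6) + X/(-1))/2 = -(4*(-1/6) + X*(-1))/2 = -(-2/3 - X)/2 = 1/3 + X/2)
j(13) + f(-8)*(-77) = -1/8*13**2 + (1/3 + (1/2)*(-8))*(-77) = -1/8*169 + (1/3 - 4)*(-77) = -169/8 - 11/3*(-77) = -169/8 + 847/3 = 6269/24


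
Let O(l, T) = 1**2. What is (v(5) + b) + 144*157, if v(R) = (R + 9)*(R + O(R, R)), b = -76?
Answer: 22616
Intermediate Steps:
O(l, T) = 1
v(R) = (1 + R)*(9 + R) (v(R) = (R + 9)*(R + 1) = (9 + R)*(1 + R) = (1 + R)*(9 + R))
(v(5) + b) + 144*157 = ((9 + 5**2 + 10*5) - 76) + 144*157 = ((9 + 25 + 50) - 76) + 22608 = (84 - 76) + 22608 = 8 + 22608 = 22616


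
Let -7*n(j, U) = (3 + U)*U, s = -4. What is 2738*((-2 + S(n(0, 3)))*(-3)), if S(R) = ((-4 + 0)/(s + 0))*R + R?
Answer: 410700/7 ≈ 58671.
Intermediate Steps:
n(j, U) = -U*(3 + U)/7 (n(j, U) = -(3 + U)*U/7 = -U*(3 + U)/7)
S(R) = 2*R (S(R) = ((-4 + 0)/(-4 + 0))*R + R = (-4/(-4))*R + R = (-4*(-¼))*R + R = 1*R + R = R + R = 2*R)
2738*((-2 + S(n(0, 3)))*(-3)) = 2738*((-2 + 2*(-⅐*3*(3 + 3)))*(-3)) = 2738*((-2 + 2*(-⅐*3*6))*(-3)) = 2738*((-2 + 2*(-18/7))*(-3)) = 2738*((-2 - 36/7)*(-3)) = 2738*(-50/7*(-3)) = 2738*(150/7) = 410700/7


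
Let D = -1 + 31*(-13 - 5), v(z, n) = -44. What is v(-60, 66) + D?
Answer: -603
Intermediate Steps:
D = -559 (D = -1 + 31*(-18) = -1 - 558 = -559)
v(-60, 66) + D = -44 - 559 = -603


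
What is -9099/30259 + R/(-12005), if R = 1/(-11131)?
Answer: -1215878002586/4043439212645 ≈ -0.30070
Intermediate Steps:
R = -1/11131 ≈ -8.9839e-5
-9099/30259 + R/(-12005) = -9099/30259 - 1/11131/(-12005) = -9099*1/30259 - 1/11131*(-1/12005) = -9099/30259 + 1/133627655 = -1215878002586/4043439212645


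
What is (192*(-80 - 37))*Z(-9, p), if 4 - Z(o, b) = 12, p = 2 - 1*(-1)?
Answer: 179712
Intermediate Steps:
p = 3 (p = 2 + 1 = 3)
Z(o, b) = -8 (Z(o, b) = 4 - 1*12 = 4 - 12 = -8)
(192*(-80 - 37))*Z(-9, p) = (192*(-80 - 37))*(-8) = (192*(-117))*(-8) = -22464*(-8) = 179712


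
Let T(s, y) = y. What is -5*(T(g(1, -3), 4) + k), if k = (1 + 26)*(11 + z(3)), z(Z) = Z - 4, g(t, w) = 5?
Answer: -1370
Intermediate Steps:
z(Z) = -4 + Z
k = 270 (k = (1 + 26)*(11 + (-4 + 3)) = 27*(11 - 1) = 27*10 = 270)
-5*(T(g(1, -3), 4) + k) = -5*(4 + 270) = -5*274 = -1370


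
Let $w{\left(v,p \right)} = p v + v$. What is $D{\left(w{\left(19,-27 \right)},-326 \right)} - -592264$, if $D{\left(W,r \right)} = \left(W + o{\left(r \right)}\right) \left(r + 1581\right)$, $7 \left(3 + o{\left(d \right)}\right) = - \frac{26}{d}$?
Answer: $- \frac{35892096}{1141} \approx -31457.0$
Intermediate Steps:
$o{\left(d \right)} = -3 - \frac{26}{7 d}$ ($o{\left(d \right)} = -3 + \frac{\left(-26\right) \frac{1}{d}}{7} = -3 - \frac{26}{7 d}$)
$w{\left(v,p \right)} = v + p v$
$D{\left(W,r \right)} = \left(1581 + r\right) \left(-3 + W - \frac{26}{7 r}\right)$ ($D{\left(W,r \right)} = \left(W - \left(3 + \frac{26}{7 r}\right)\right) \left(r + 1581\right) = \left(-3 + W - \frac{26}{7 r}\right) \left(1581 + r\right) = \left(1581 + r\right) \left(-3 + W - \frac{26}{7 r}\right)$)
$D{\left(w{\left(19,-27 \right)},-326 \right)} - -592264 = \left(- \frac{33227}{7} - -978 + 1581 \cdot 19 \left(1 - 27\right) - \frac{41106}{7 \left(-326\right)} + 19 \left(1 - 27\right) \left(-326\right)\right) - -592264 = \left(- \frac{33227}{7} + 978 + 1581 \cdot 19 \left(-26\right) - - \frac{20553}{1141} + 19 \left(-26\right) \left(-326\right)\right) + 592264 = \left(- \frac{33227}{7} + 978 + 1581 \left(-494\right) + \frac{20553}{1141} - -161044\right) + 592264 = \left(- \frac{33227}{7} + 978 - 781014 + \frac{20553}{1141} + 161044\right) + 592264 = - \frac{711665320}{1141} + 592264 = - \frac{35892096}{1141}$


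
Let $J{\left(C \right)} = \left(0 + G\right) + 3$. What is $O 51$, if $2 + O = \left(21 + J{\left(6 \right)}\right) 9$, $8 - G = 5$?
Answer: $12291$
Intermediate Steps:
$G = 3$ ($G = 8 - 5 = 3$)
$J{\left(C \right)} = 6$ ($J{\left(C \right)} = \left(0 + 3\right) + 3 = 3 + 3 = 6$)
$O = 241$ ($O = -2 + \left(21 + 6\right) 9 = -2 + 27 \cdot 9 = -2 + 243 = 241$)
$O 51 = 241 \cdot 51 = 12291$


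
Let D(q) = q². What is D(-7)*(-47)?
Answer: -2303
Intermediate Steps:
D(-7)*(-47) = (-7)²*(-47) = 49*(-47) = -2303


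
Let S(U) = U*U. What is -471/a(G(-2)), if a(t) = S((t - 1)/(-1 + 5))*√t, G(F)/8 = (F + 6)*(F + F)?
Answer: 157*I*√2/5547 ≈ 0.040027*I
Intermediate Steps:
S(U) = U²
G(F) = 16*F*(6 + F) (G(F) = 8*((F + 6)*(F + F)) = 8*((6 + F)*(2*F)) = 8*(2*F*(6 + F)) = 16*F*(6 + F))
a(t) = √t*(-¼ + t/4)² (a(t) = ((t - 1)/(-1 + 5))²*√t = ((-1 + t)/4)²*√t = ((-1 + t)*(¼))²*√t = (-¼ + t/4)²*√t = √t*(-¼ + t/4)²)
-471/a(G(-2)) = -471*(-2*I*√2/((-1 + 16*(-2)*(6 - 2))²*√(6 - 2))) = -471*(-I*√2/(-1 + 16*(-2)*4)²) = -471*(-I*√2/(-1 - 128)²) = -471*(-I*√2/16641) = -(-157)*I*√2/5547 = 157*I*√2/5547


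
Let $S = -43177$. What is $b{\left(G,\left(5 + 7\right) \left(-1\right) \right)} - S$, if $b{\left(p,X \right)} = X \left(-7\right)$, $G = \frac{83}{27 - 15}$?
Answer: $43261$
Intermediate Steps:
$G = \frac{83}{12}$ ($G = \frac{83}{27 - 15} = \frac{83}{12} \approx 6.9167$)
$b{\left(p,X \right)} = - 7 X$
$b{\left(G,\left(5 + 7\right) \left(-1\right) \right)} - S = - 7 \left(5 + 7\right) \left(-1\right) - -43177 = - 7 \cdot 12 \left(-1\right) + 43177 = \left(-7\right) \left(-12\right) + 43177 = 84 + 43177 = 43261$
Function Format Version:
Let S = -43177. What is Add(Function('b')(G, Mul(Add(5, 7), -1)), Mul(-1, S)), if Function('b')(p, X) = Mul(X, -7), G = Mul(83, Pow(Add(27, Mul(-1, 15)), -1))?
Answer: 43261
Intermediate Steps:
G = Rational(83, 12) (G = Mul(83, Pow(Add(27, -15), -1)) = Mul(83, Pow(12, -1)) = Mul(83, Rational(1, 12)) = Rational(83, 12) ≈ 6.9167)
Function('b')(p, X) = Mul(-7, X)
Add(Function('b')(G, Mul(Add(5, 7), -1)), Mul(-1, S)) = Add(Mul(-7, Mul(Add(5, 7), -1)), Mul(-1, -43177)) = Add(Mul(-7, Mul(12, -1)), 43177) = Add(Mul(-7, -12), 43177) = Add(84, 43177) = 43261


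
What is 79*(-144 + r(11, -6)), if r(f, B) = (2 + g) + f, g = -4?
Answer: -10665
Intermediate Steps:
r(f, B) = -2 + f (r(f, B) = (2 - 4) + f = -2 + f)
79*(-144 + r(11, -6)) = 79*(-144 + (-2 + 11)) = 79*(-144 + 9) = 79*(-135) = -10665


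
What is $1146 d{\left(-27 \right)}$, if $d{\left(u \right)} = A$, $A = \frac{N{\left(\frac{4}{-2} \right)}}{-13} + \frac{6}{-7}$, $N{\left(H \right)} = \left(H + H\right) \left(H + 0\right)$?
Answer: $- \frac{153564}{91} \approx -1687.5$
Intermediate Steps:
$N{\left(H \right)} = 2 H^{2}$ ($N{\left(H \right)} = 2 H H = 2 H^{2}$)
$A = - \frac{134}{91}$ ($A = \frac{2 \left(\frac{4}{-2}\right)^{2}}{-13} + \frac{6}{-7} = 2 \left(4 \left(- \frac{1}{2}\right)\right)^{2} \left(- \frac{1}{13}\right) + 6 \left(- \frac{1}{7}\right) = 2 \left(-2\right)^{2} \left(- \frac{1}{13}\right) - \frac{6}{7} = 2 \cdot 4 \left(- \frac{1}{13}\right) - \frac{6}{7} = 8 \left(- \frac{1}{13}\right) - \frac{6}{7} = - \frac{8}{13} - \frac{6}{7} = - \frac{134}{91} \approx -1.4725$)
$d{\left(u \right)} = - \frac{134}{91}$
$1146 d{\left(-27 \right)} = 1146 \left(- \frac{134}{91}\right) = - \frac{153564}{91}$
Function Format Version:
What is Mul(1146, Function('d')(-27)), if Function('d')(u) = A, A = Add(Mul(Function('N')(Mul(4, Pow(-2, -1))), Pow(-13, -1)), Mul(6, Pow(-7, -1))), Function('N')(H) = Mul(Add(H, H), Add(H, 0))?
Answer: Rational(-153564, 91) ≈ -1687.5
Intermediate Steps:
Function('N')(H) = Mul(2, Pow(H, 2)) (Function('N')(H) = Mul(Mul(2, H), H) = Mul(2, Pow(H, 2)))
A = Rational(-134, 91) (A = Add(Mul(Mul(2, Pow(Mul(4, Pow(-2, -1)), 2)), Pow(-13, -1)), Mul(6, Pow(-7, -1))) = Add(Mul(Mul(2, Pow(Mul(4, Rational(-1, 2)), 2)), Rational(-1, 13)), Mul(6, Rational(-1, 7))) = Add(Mul(Mul(2, Pow(-2, 2)), Rational(-1, 13)), Rational(-6, 7)) = Add(Mul(Mul(2, 4), Rational(-1, 13)), Rational(-6, 7)) = Add(Mul(8, Rational(-1, 13)), Rational(-6, 7)) = Add(Rational(-8, 13), Rational(-6, 7)) = Rational(-134, 91) ≈ -1.4725)
Function('d')(u) = Rational(-134, 91)
Mul(1146, Function('d')(-27)) = Mul(1146, Rational(-134, 91)) = Rational(-153564, 91)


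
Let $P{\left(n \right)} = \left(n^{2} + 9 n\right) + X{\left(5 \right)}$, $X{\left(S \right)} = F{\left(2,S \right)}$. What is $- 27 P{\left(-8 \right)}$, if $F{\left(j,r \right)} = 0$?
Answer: $216$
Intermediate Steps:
$X{\left(S \right)} = 0$
$P{\left(n \right)} = n^{2} + 9 n$ ($P{\left(n \right)} = \left(n^{2} + 9 n\right) + 0 = n^{2} + 9 n$)
$- 27 P{\left(-8 \right)} = - 27 \left(- 8 \left(9 - 8\right)\right) = - 27 \left(\left(-8\right) 1\right) = \left(-27\right) \left(-8\right) = 216$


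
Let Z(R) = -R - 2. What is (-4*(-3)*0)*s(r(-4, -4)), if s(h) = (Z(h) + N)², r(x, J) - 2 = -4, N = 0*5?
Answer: 0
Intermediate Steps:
N = 0
r(x, J) = -2 (r(x, J) = 2 - 4 = -2)
Z(R) = -2 - R
s(h) = (-2 - h)² (s(h) = ((-2 - h) + 0)² = (-2 - h)²)
(-4*(-3)*0)*s(r(-4, -4)) = (-4*(-3)*0)*(2 - 2)² = (12*0)*0² = 0*0 = 0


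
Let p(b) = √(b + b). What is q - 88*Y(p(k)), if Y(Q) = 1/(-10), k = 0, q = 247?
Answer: 1279/5 ≈ 255.80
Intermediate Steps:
p(b) = √2*√b (p(b) = √(2*b) = √2*√b)
Y(Q) = -⅒
q - 88*Y(p(k)) = 247 - 88*(-⅒) = 247 + 44/5 = 1279/5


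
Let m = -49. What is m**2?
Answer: 2401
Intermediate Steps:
m**2 = (-49)**2 = 2401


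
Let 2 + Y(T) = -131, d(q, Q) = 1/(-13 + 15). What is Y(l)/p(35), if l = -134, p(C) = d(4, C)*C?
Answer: -38/5 ≈ -7.6000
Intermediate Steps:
d(q, Q) = 1/2
p(C) = C/2
Y(T) = -133 (Y(T) = -2 - 131 = -133)
Y(l)/p(35) = -133/((1/2)*35) = -133/35/2 = -133*2/35 = -38/5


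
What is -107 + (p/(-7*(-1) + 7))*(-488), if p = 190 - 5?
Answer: -45889/7 ≈ -6555.6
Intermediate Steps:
p = 185
-107 + (p/(-7*(-1) + 7))*(-488) = -107 + (185/(-7*(-1) + 7))*(-488) = -107 + (185/(7 + 7))*(-488) = -107 + (185/14)*(-488) = -107 - 45140/7 = -45889/7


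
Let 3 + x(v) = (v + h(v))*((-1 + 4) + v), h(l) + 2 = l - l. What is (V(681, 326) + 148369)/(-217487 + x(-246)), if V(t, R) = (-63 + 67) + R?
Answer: -148699/157226 ≈ -0.94577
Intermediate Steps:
V(t, R) = 4 + R
h(l) = -2 (h(l) = -2 + (l - l) = -2 + 0 = -2)
x(v) = -3 + (-2 + v)*(3 + v) (x(v) = -3 + (v - 2)*((-1 + 4) + v) = -3 + (-2 + v)*(3 + v))
(V(681, 326) + 148369)/(-217487 + x(-246)) = ((4 + 326) + 148369)/(-217487 + (-9 - 246 + (-246)**2)) = (330 + 148369)/(-217487 + (-9 - 246 + 60516)) = 148699/(-217487 + 60261) = 148699/(-157226) = 148699*(-1/157226) = -148699/157226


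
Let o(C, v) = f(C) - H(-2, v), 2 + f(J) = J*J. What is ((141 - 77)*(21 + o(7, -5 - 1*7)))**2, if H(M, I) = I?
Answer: 26214400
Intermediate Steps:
f(J) = -2 + J**2 (f(J) = -2 + J*J = -2 + J**2)
o(C, v) = -2 + C**2 - v (o(C, v) = (-2 + C**2) - v = -2 + C**2 - v)
((141 - 77)*(21 + o(7, -5 - 1*7)))**2 = ((141 - 77)*(21 + (-2 + 7**2 - (-5 - 1*7))))**2 = (64*(21 + (-2 + 49 - (-5 - 7))))**2 = (64*(21 + (-2 + 49 - 1*(-12))))**2 = (64*(21 + (-2 + 49 + 12)))**2 = (64*(21 + 59))**2 = (64*80)**2 = 5120**2 = 26214400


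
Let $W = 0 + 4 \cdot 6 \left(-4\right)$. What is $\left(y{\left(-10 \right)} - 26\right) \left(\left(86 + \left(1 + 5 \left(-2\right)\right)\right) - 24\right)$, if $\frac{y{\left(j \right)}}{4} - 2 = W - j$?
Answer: $-19186$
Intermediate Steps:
$W = -96$ ($W = 0 + 4 \left(-24\right) = 0 - 96 = -96$)
$y{\left(j \right)} = -376 - 4 j$ ($y{\left(j \right)} = 8 + 4 \left(-96 - j\right) = 8 - \left(384 + 4 j\right) = -376 - 4 j$)
$\left(y{\left(-10 \right)} - 26\right) \left(\left(86 + \left(1 + 5 \left(-2\right)\right)\right) - 24\right) = \left(\left(-376 - -40\right) - 26\right) \left(\left(86 + \left(1 + 5 \left(-2\right)\right)\right) - 24\right) = \left(\left(-376 + 40\right) - 26\right) \left(\left(86 + \left(1 - 10\right)\right) - 24\right) = \left(-336 - 26\right) \left(\left(86 - 9\right) - 24\right) = - 362 \left(77 - 24\right) = \left(-362\right) 53 = -19186$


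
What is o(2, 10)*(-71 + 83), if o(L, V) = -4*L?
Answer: -96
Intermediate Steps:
o(2, 10)*(-71 + 83) = (-4*2)*(-71 + 83) = -8*12 = -96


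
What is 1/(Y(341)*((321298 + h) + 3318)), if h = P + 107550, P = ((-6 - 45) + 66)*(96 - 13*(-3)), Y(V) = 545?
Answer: 1/236634095 ≈ 4.2259e-9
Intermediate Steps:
P = 2025 (P = (-51 + 66)*(96 + 39) = 15*135 = 2025)
h = 109575 (h = 2025 + 107550 = 109575)
1/(Y(341)*((321298 + h) + 3318)) = 1/(545*((321298 + 109575) + 3318)) = 1/(545*(430873 + 3318)) = (1/545)/434191 = (1/545)*(1/434191) = 1/236634095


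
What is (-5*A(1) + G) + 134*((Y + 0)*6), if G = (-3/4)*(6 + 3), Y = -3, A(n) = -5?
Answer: -9575/4 ≈ -2393.8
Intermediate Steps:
G = -27/4 (G = -3*¼*9 = -¾*9 = -27/4 ≈ -6.7500)
(-5*A(1) + G) + 134*((Y + 0)*6) = (-5*(-5) - 27/4) + 134*((-3 + 0)*6) = (25 - 27/4) + 134*(-3*6) = 73/4 + 134*(-18) = 73/4 - 2412 = -9575/4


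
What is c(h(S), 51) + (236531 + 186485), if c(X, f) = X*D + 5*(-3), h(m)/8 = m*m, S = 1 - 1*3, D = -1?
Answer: 422969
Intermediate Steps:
S = -2 (S = 1 - 3 = -2)
h(m) = 8*m² (h(m) = 8*(m*m) = 8*m²)
c(X, f) = -15 - X (c(X, f) = X*(-1) + 5*(-3) = -X - 15 = -15 - X)
c(h(S), 51) + (236531 + 186485) = (-15 - 8*(-2)²) + (236531 + 186485) = (-15 - 8*4) + 423016 = (-15 - 1*32) + 423016 = (-15 - 32) + 423016 = -47 + 423016 = 422969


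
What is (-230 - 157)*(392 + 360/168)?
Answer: -1067733/7 ≈ -1.5253e+5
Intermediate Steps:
(-230 - 157)*(392 + 360/168) = -387*(392 + 360*(1/168)) = -387*(392 + 15/7) = -387*2759/7 = -1067733/7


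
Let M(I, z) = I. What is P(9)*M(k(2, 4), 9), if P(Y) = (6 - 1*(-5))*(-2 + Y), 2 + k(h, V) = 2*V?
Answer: 462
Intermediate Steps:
k(h, V) = -2 + 2*V
P(Y) = -22 + 11*Y (P(Y) = (6 + 5)*(-2 + Y) = 11*(-2 + Y) = -22 + 11*Y)
P(9)*M(k(2, 4), 9) = (-22 + 11*9)*(-2 + 2*4) = (-22 + 99)*(-2 + 8) = 77*6 = 462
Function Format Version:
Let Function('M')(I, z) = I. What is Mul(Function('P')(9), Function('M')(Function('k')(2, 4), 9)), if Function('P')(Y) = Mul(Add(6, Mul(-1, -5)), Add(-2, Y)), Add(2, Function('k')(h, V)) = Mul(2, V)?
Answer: 462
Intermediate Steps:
Function('k')(h, V) = Add(-2, Mul(2, V))
Function('P')(Y) = Add(-22, Mul(11, Y)) (Function('P')(Y) = Mul(Add(6, 5), Add(-2, Y)) = Mul(11, Add(-2, Y)) = Add(-22, Mul(11, Y)))
Mul(Function('P')(9), Function('M')(Function('k')(2, 4), 9)) = Mul(Add(-22, Mul(11, 9)), Add(-2, Mul(2, 4))) = Mul(Add(-22, 99), Add(-2, 8)) = Mul(77, 6) = 462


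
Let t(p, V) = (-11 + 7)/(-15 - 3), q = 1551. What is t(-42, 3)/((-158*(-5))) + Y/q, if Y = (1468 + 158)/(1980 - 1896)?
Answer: 328373/25731090 ≈ 0.012762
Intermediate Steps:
t(p, V) = 2/9 (t(p, V) = -4/(-18) = -4*(-1/18) = 2/9)
Y = 271/14 (Y = 1626/84 = 1626*(1/84) = 271/14 ≈ 19.357)
t(-42, 3)/((-158*(-5))) + Y/q = 2/(9*((-158*(-5)))) + (271/14)/1551 = (2/9)/790 + (271/14)*(1/1551) = (2/9)*(1/790) + 271/21714 = 1/3555 + 271/21714 = 328373/25731090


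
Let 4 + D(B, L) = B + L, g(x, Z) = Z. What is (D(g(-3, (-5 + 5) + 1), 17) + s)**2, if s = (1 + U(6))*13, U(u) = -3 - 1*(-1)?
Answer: 1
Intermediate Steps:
U(u) = -2 (U(u) = -3 + 1 = -2)
s = -13 (s = (1 - 2)*13 = -1*13 = -13)
D(B, L) = -4 + B + L (D(B, L) = -4 + (B + L) = -4 + B + L)
(D(g(-3, (-5 + 5) + 1), 17) + s)**2 = ((-4 + ((-5 + 5) + 1) + 17) - 13)**2 = ((-4 + (0 + 1) + 17) - 13)**2 = ((-4 + 1 + 17) - 13)**2 = (14 - 13)**2 = 1**2 = 1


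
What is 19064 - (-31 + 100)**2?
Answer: 14303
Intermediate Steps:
19064 - (-31 + 100)**2 = 19064 - 1*69**2 = 19064 - 1*4761 = 19064 - 4761 = 14303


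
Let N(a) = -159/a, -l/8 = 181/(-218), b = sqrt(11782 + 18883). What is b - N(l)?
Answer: 17331/724 + sqrt(30665) ≈ 199.05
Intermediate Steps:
b = sqrt(30665) ≈ 175.11
l = 724/109 (l = -1448/(-218) = -1448*(-1)/218 = -8*(-181/218) = 724/109 ≈ 6.6422)
b - N(l) = sqrt(30665) - (-159)/724/109 = sqrt(30665) - (-159)*109/724 = sqrt(30665) - 1*(-17331/724) = sqrt(30665) + 17331/724 = 17331/724 + sqrt(30665)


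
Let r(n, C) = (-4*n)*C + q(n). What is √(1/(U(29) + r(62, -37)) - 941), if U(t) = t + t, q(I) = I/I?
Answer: I*√80253387490/9235 ≈ 30.676*I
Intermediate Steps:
q(I) = 1
U(t) = 2*t
r(n, C) = 1 - 4*C*n (r(n, C) = (-4*n)*C + 1 = -4*C*n + 1 = 1 - 4*C*n)
√(1/(U(29) + r(62, -37)) - 941) = √(1/(2*29 + (1 - 4*(-37)*62)) - 941) = √(1/(58 + (1 + 9176)) - 941) = √(1/(58 + 9177) - 941) = √(1/9235 - 941) = √(-8690134/9235) = I*√80253387490/9235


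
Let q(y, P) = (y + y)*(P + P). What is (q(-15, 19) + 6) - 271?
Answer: -1405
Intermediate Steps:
q(y, P) = 4*P*y (q(y, P) = (2*y)*(2*P) = 4*P*y)
(q(-15, 19) + 6) - 271 = (4*19*(-15) + 6) - 271 = (-1140 + 6) - 271 = -1134 - 271 = -1405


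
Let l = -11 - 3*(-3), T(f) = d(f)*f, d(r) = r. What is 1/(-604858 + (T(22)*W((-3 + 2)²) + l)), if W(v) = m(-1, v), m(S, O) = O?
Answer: -1/604376 ≈ -1.6546e-6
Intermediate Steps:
T(f) = f² (T(f) = f*f = f²)
W(v) = v
l = -2 (l = -11 + 9 = -2)
1/(-604858 + (T(22)*W((-3 + 2)²) + l)) = 1/(-604858 + (22²*(-3 + 2)² - 2)) = 1/(-604858 + (484*(-1)² - 2)) = 1/(-604858 + (484*1 - 2)) = 1/(-604858 + (484 - 2)) = 1/(-604858 + 482) = 1/(-604376) = -1/604376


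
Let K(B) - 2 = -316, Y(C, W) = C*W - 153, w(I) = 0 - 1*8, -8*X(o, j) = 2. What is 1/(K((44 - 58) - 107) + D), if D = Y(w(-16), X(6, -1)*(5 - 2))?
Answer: -1/461 ≈ -0.0021692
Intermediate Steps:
X(o, j) = -¼ (X(o, j) = -⅛*2 = -¼)
w(I) = -8 (w(I) = 0 - 8 = -8)
Y(C, W) = -153 + C*W
K(B) = -314 (K(B) = 2 - 316 = -314)
D = -147 (D = -153 - (-2)*(5 - 2) = -153 - (-2)*3 = -153 - 8*(-¾) = -153 + 6 = -147)
1/(K((44 - 58) - 107) + D) = 1/(-314 - 147) = 1/(-461) = -1/461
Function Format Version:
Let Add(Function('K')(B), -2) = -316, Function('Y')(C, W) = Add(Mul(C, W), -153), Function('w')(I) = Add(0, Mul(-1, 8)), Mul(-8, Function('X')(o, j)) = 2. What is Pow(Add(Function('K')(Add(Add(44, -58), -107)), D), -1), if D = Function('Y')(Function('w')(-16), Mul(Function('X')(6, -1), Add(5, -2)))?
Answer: Rational(-1, 461) ≈ -0.0021692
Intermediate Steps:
Function('X')(o, j) = Rational(-1, 4) (Function('X')(o, j) = Mul(Rational(-1, 8), 2) = Rational(-1, 4))
Function('w')(I) = -8 (Function('w')(I) = Add(0, -8) = -8)
Function('Y')(C, W) = Add(-153, Mul(C, W))
Function('K')(B) = -314 (Function('K')(B) = Add(2, -316) = -314)
D = -147 (D = Add(-153, Mul(-8, Mul(Rational(-1, 4), Add(5, -2)))) = Add(-153, Mul(-8, Mul(Rational(-1, 4), 3))) = Add(-153, Mul(-8, Rational(-3, 4))) = Add(-153, 6) = -147)
Pow(Add(Function('K')(Add(Add(44, -58), -107)), D), -1) = Pow(Add(-314, -147), -1) = Pow(-461, -1) = Rational(-1, 461)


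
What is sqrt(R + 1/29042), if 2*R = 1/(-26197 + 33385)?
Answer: sqrt(1132959582066)/104376948 ≈ 0.010198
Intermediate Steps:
R = 1/14376 (R = 1/(2*(-26197 + 33385)) = (1/2)/7188 = (1/2)*(1/7188) = 1/14376 ≈ 6.9560e-5)
sqrt(R + 1/29042) = sqrt(1/14376 + 1/29042) = sqrt(21709/208753896) = sqrt(1132959582066)/104376948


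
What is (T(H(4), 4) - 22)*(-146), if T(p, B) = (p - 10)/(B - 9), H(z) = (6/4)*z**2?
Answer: 18104/5 ≈ 3620.8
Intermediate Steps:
H(z) = 3*z**2/2 (H(z) = (6*(1/4))*z**2 = 3*z**2/2)
T(p, B) = (-10 + p)/(-9 + B)
(T(H(4), 4) - 22)*(-146) = ((-10 + (3/2)*4**2)/(-9 + 4) - 22)*(-146) = ((-10 + (3/2)*16)/(-5) - 22)*(-146) = (-(-10 + 24)/5 - 22)*(-146) = (-1/5*14 - 22)*(-146) = (-14/5 - 22)*(-146) = -124/5*(-146) = 18104/5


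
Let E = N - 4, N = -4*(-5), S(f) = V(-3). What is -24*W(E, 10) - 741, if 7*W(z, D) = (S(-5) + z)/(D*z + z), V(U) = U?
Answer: -114153/154 ≈ -741.25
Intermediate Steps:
S(f) = -3
N = 20
E = 16 (E = 20 - 4 = 16)
W(z, D) = (-3 + z)/(7*(z + D*z)) (W(z, D) = ((-3 + z)/(D*z + z))/7 = ((-3 + z)/(z + D*z))/7 = (-3 + z)/(7*(z + D*z)))
-24*W(E, 10) - 741 = -24*(-3 + 16)/(7*16*(1 + 10)) - 741 = -24*13/(7*16*11) - 741 = -24*13/1232 - 741 = -39/154 - 741 = -114153/154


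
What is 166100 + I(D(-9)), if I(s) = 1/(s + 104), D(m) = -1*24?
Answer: 13288001/80 ≈ 1.6610e+5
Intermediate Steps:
D(m) = -24
I(s) = 1/(104 + s)
166100 + I(D(-9)) = 166100 + 1/(104 - 24) = 166100 + 1/80 = 13288001/80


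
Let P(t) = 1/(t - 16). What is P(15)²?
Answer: 1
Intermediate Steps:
P(t) = 1/(-16 + t)
P(15)² = (1/(-16 + 15))² = (1/(-1))² = (-1)² = 1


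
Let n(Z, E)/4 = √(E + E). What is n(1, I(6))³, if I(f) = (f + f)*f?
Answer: 110592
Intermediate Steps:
I(f) = 2*f² (I(f) = (2*f)*f = 2*f²)
n(Z, E) = 4*√2*√E (n(Z, E) = 4*√(E + E) = 4*√(2*E) = 4*(√2*√E) = 4*√2*√E)
n(1, I(6))³ = (4*√2*√(2*6²))³ = (4*√2*√(2*36))³ = (4*√2*√72)³ = (4*√2*(6*√2))³ = 48³ = 110592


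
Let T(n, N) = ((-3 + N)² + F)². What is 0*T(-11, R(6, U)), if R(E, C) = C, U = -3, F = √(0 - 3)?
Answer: 0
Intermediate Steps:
F = I*√3 (F = √(-3) = I*√3 ≈ 1.732*I)
T(n, N) = ((-3 + N)² + I*√3)²
0*T(-11, R(6, U)) = 0*((-3 - 3)² + I*√3)² = 0*((-6)² + I*√3)² = 0*(36 + I*√3)² = 0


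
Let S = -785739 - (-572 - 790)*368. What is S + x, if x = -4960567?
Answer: -5245090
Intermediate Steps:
S = -284523 (S = -785739 - (-1362)*368 = -785739 - 1*(-501216) = -785739 + 501216 = -284523)
S + x = -284523 - 4960567 = -5245090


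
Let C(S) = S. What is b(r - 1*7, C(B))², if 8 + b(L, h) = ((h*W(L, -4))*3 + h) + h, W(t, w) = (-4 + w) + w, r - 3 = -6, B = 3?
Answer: 12100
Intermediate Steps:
r = -3 (r = 3 - 6 = -3)
W(t, w) = -4 + 2*w
b(L, h) = -8 - 34*h (b(L, h) = -8 + (((h*(-4 + 2*(-4)))*3 + h) + h) = -8 + (((h*(-4 - 8))*3 + h) + h) = -8 + (((h*(-12))*3 + h) + h) = -8 + ((-12*h*3 + h) + h) = -8 + ((-36*h + h) + h) = -8 + (-35*h + h) = -8 - 34*h)
b(r - 1*7, C(B))² = (-8 - 34*3)² = (-8 - 102)² = (-110)² = 12100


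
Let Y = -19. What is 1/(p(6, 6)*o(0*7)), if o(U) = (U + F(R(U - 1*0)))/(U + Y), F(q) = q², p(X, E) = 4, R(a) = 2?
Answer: -19/16 ≈ -1.1875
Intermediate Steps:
o(U) = (4 + U)/(-19 + U) (o(U) = (U + 2²)/(U - 19) = (U + 4)/(-19 + U) = (4 + U)/(-19 + U))
1/(p(6, 6)*o(0*7)) = 1/(4*((4 + 0*7)/(-19 + 0*7))) = 1/(4*((4 + 0)/(-19 + 0))) = 1/(4*(4/(-19))) = 1/(4*(-1/19*4)) = 1/(4*(-4/19)) = 1/(-16/19) = -19/16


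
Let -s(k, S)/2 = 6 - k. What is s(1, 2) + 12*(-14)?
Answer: -178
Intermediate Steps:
s(k, S) = -12 + 2*k (s(k, S) = -2*(6 - k) = -12 + 2*k)
s(1, 2) + 12*(-14) = (-12 + 2*1) + 12*(-14) = (-12 + 2) - 168 = -10 - 168 = -178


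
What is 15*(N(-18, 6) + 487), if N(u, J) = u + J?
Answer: 7125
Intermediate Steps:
N(u, J) = J + u
15*(N(-18, 6) + 487) = 15*((6 - 18) + 487) = 15*(-12 + 487) = 15*475 = 7125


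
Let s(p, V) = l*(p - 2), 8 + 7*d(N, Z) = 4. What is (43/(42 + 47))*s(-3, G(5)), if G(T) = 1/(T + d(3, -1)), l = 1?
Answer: -215/89 ≈ -2.4157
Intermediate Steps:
d(N, Z) = -4/7 (d(N, Z) = -8/7 + (⅐)*4 = -8/7 + 4/7 = -4/7)
G(T) = 1/(-4/7 + T) (G(T) = 1/(T - 4/7) = 1/(-4/7 + T))
s(p, V) = -2 + p (s(p, V) = 1*(p - 2) = 1*(-2 + p) = -2 + p)
(43/(42 + 47))*s(-3, G(5)) = (43/(42 + 47))*(-2 - 3) = (43/89)*(-5) = -215/89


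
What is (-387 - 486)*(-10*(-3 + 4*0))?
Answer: -26190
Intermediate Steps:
(-387 - 486)*(-10*(-3 + 4*0)) = -(-8730)*(-3 + 0) = -(-8730)*(-3) = -873*30 = -26190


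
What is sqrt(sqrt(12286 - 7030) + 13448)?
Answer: sqrt(13448 + 6*sqrt(146)) ≈ 116.28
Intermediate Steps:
sqrt(sqrt(12286 - 7030) + 13448) = sqrt(sqrt(5256) + 13448) = sqrt(6*sqrt(146) + 13448) = sqrt(13448 + 6*sqrt(146))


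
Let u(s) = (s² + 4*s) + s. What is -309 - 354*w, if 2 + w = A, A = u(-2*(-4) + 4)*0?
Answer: 399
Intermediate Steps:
u(s) = s² + 5*s
A = 0 (A = ((-2*(-4) + 4)*(5 + (-2*(-4) + 4)))*0 = ((8 + 4)*(5 + (8 + 4)))*0 = (12*(5 + 12))*0 = (12*17)*0 = 204*0 = 0)
w = -2 (w = -2 + 0 = -2)
-309 - 354*w = -309 - 354*(-2) = -309 + 708 = 399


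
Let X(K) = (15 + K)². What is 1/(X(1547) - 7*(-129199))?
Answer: 1/3344237 ≈ 2.9902e-7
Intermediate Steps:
1/(X(1547) - 7*(-129199)) = 1/((15 + 1547)² - 7*(-129199)) = 1/(1562² + 904393) = 1/(2439844 + 904393) = 1/3344237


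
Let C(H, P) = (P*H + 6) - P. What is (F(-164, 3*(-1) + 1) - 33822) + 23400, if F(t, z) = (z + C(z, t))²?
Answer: 235594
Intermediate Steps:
C(H, P) = 6 - P + H*P (C(H, P) = (H*P + 6) - P = (6 + H*P) - P = 6 - P + H*P)
F(t, z) = (6 + z - t + t*z)² (F(t, z) = (z + (6 - t + z*t))² = (z + (6 - t + t*z))² = (6 + z - t + t*z)²)
(F(-164, 3*(-1) + 1) - 33822) + 23400 = ((6 + (3*(-1) + 1) - 1*(-164) - 164*(3*(-1) + 1))² - 33822) + 23400 = ((6 + (-3 + 1) + 164 - 164*(-3 + 1))² - 33822) + 23400 = ((6 - 2 + 164 - 164*(-2))² - 33822) + 23400 = ((6 - 2 + 164 + 328)² - 33822) + 23400 = (496² - 33822) + 23400 = (246016 - 33822) + 23400 = 212194 + 23400 = 235594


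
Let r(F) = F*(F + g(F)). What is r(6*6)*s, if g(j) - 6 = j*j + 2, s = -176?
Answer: -8490240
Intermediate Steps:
g(j) = 8 + j**2 (g(j) = 6 + (j*j + 2) = 6 + (j**2 + 2) = 6 + (2 + j**2) = 8 + j**2)
r(F) = F*(8 + F + F**2) (r(F) = F*(F + (8 + F**2)) = F*(8 + F + F**2))
r(6*6)*s = ((6*6)*(8 + 6*6 + (6*6)**2))*(-176) = (36*(8 + 36 + 36**2))*(-176) = (36*(8 + 36 + 1296))*(-176) = (36*1340)*(-176) = 48240*(-176) = -8490240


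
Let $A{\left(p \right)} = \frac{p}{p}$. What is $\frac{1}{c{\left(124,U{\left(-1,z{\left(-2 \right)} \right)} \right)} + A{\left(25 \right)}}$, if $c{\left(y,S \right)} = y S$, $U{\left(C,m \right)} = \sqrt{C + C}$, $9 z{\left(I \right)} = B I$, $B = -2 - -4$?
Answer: $\frac{1}{30753} - \frac{124 i \sqrt{2}}{30753} \approx 3.2517 \cdot 10^{-5} - 0.0057023 i$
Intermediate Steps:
$B = 2$ ($B = -2 + 4 = 2$)
$z{\left(I \right)} = \frac{2 I}{9}$
$A{\left(p \right)} = 1$
$U{\left(C,m \right)} = \sqrt{2} \sqrt{C}$ ($U{\left(C,m \right)} = \sqrt{2 C} = \sqrt{2} \sqrt{C}$)
$c{\left(y,S \right)} = S y$
$\frac{1}{c{\left(124,U{\left(-1,z{\left(-2 \right)} \right)} \right)} + A{\left(25 \right)}} = \frac{1}{\sqrt{2} \sqrt{-1} \cdot 124 + 1} = \frac{1}{\sqrt{2} i 124 + 1} = \frac{1}{i \sqrt{2} \cdot 124 + 1} = \frac{1}{124 i \sqrt{2} + 1} = \frac{1}{1 + 124 i \sqrt{2}}$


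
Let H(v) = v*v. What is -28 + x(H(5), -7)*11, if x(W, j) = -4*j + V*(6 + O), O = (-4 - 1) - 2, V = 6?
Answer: 214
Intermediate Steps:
O = -7 (O = -5 - 2 = -7)
H(v) = v²
x(W, j) = -6 - 4*j (x(W, j) = -4*j + 6*(6 - 7) = -4*j + 6*(-1) = -4*j - 6 = -6 - 4*j)
-28 + x(H(5), -7)*11 = -28 + (-6 - 4*(-7))*11 = -28 + (-6 + 28)*11 = -28 + 22*11 = -28 + 242 = 214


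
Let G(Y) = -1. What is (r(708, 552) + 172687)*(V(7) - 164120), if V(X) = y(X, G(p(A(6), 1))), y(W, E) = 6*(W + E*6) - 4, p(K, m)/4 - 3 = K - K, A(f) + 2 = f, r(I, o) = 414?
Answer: -28408989918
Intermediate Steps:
A(f) = -2 + f
p(K, m) = 12 (p(K, m) = 12 + 4*(K - K) = 12 + 4*0 = 12 + 0 = 12)
y(W, E) = -4 + 6*W + 36*E (y(W, E) = 6*(W + 6*E) - 4 = (6*W + 36*E) - 4 = -4 + 6*W + 36*E)
V(X) = -40 + 6*X (V(X) = -4 + 6*X + 36*(-1) = -4 + 6*X - 36 = -40 + 6*X)
(r(708, 552) + 172687)*(V(7) - 164120) = (414 + 172687)*((-40 + 6*7) - 164120) = 173101*((-40 + 42) - 164120) = 173101*(2 - 164120) = 173101*(-164118) = -28408989918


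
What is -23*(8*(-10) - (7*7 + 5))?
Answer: 3082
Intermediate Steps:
-23*(8*(-10) - (7*7 + 5)) = -23*(-80 - (49 + 5)) = -23*(-80 - 1*54) = -23*(-80 - 54) = -23*(-134) = 3082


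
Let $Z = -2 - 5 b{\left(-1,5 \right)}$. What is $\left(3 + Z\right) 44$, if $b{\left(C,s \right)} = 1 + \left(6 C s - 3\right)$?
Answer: $7084$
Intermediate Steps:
$b{\left(C,s \right)} = -2 + 6 C s$ ($b{\left(C,s \right)} = 1 + \left(6 C s - 3\right) = 1 + \left(-3 + 6 C s\right) = -2 + 6 C s$)
$Z = 158$ ($Z = -2 - 5 \left(-2 + 6 \left(-1\right) 5\right) = -2 - 5 \left(-2 - 30\right) = -2 - -160 = -2 + 160 = 158$)
$\left(3 + Z\right) 44 = \left(3 + 158\right) 44 = 161 \cdot 44 = 7084$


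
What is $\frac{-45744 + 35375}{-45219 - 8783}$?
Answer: $\frac{10369}{54002} \approx 0.19201$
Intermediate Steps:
$\frac{-45744 + 35375}{-45219 - 8783} = - \frac{10369}{-54002} = \left(-10369\right) \left(- \frac{1}{54002}\right) = \frac{10369}{54002}$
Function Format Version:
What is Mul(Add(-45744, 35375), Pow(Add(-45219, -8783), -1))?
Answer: Rational(10369, 54002) ≈ 0.19201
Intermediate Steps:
Mul(Add(-45744, 35375), Pow(Add(-45219, -8783), -1)) = Mul(-10369, Pow(-54002, -1)) = Mul(-10369, Rational(-1, 54002)) = Rational(10369, 54002)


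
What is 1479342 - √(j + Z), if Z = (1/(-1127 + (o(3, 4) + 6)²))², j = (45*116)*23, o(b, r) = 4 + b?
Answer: 1479342 - √110186745841/958 ≈ 1.4790e+6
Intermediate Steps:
j = 120060 (j = 5220*23 = 120060)
Z = 1/917764 (Z = (1/(-1127 + ((4 + 3) + 6)²))² = (1/(-1127 + (7 + 6)²))² = (1/(-1127 + 13²))² = (1/(-1127 + 169))² = (1/(-958))² = (-1/958)² = 1/917764 ≈ 1.0896e-6)
1479342 - √(j + Z) = 1479342 - √(120060 + 1/917764) = 1479342 - √(110186745841/917764) = 1479342 - √110186745841/958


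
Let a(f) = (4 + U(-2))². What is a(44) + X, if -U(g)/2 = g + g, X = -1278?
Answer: -1134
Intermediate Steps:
U(g) = -4*g (U(g) = -2*(g + g) = -4*g)
a(f) = 144 (a(f) = (4 - 4*(-2))² = (4 + 8)² = 12² = 144)
a(44) + X = 144 - 1278 = -1134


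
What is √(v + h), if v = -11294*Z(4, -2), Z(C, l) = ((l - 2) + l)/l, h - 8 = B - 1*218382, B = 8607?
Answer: I*√243649 ≈ 493.61*I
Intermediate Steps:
h = -209767 (h = 8 + (8607 - 1*218382) = 8 + (8607 - 218382) = 8 - 209775 = -209767)
Z(C, l) = (-2 + 2*l)/l (Z(C, l) = ((-2 + l) + l)/l = (-2 + 2*l)/l)
v = -33882 (v = -11294*(2 - 2/(-2)) = -11294*(2 - 2*(-½)) = -11294*(2 + 1) = -11294*3 = -33882)
√(v + h) = √(-33882 - 209767) = √(-243649) = I*√243649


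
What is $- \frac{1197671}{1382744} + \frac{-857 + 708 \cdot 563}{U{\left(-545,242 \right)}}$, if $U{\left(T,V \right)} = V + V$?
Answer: $\frac{12486422841}{15210184} \approx 820.92$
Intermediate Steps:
$U{\left(T,V \right)} = 2 V$
$- \frac{1197671}{1382744} + \frac{-857 + 708 \cdot 563}{U{\left(-545,242 \right)}} = - \frac{1197671}{1382744} + \frac{-857 + 708 \cdot 563}{2 \cdot 242} = \left(-1197671\right) \frac{1}{1382744} + \frac{-857 + 398604}{484} = - \frac{1197671}{1382744} + 397747 \cdot \frac{1}{484} = - \frac{1197671}{1382744} + \frac{397747}{484} = \frac{12486422841}{15210184}$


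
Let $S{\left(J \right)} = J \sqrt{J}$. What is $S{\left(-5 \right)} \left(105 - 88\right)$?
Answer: $- 85 i \sqrt{5} \approx - 190.07 i$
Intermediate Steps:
$S{\left(J \right)} = J^{\frac{3}{2}}$
$S{\left(-5 \right)} \left(105 - 88\right) = \left(-5\right)^{\frac{3}{2}} \left(105 - 88\right) = - 5 i \sqrt{5} \cdot 17 = - 85 i \sqrt{5}$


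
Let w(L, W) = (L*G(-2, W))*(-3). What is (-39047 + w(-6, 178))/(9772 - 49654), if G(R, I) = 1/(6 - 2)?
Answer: 3395/3468 ≈ 0.97895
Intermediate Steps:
G(R, I) = ¼ (G(R, I) = 1/4 = ¼)
w(L, W) = -3*L/4 (w(L, W) = (L*(¼))*(-3) = (L/4)*(-3) = -3*L/4)
(-39047 + w(-6, 178))/(9772 - 49654) = (-39047 - ¾*(-6))/(9772 - 49654) = (-39047 + 9/2)/(-39882) = -78085/2*(-1/39882) = 3395/3468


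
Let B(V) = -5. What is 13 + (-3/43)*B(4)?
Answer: 574/43 ≈ 13.349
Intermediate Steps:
13 + (-3/43)*B(4) = 13 - 3/43*(-5) = 13 + 15/43 = 574/43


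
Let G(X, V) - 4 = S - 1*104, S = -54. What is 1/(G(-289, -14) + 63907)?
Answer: 1/63753 ≈ 1.5686e-5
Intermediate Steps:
G(X, V) = -154 (G(X, V) = 4 + (-54 - 1*104) = 4 + (-54 - 104) = 4 - 158 = -154)
1/(G(-289, -14) + 63907) = 1/(-154 + 63907) = 1/63753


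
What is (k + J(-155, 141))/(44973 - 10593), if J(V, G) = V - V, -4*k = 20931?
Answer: -6977/45840 ≈ -0.15220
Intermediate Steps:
k = -20931/4 (k = -¼*20931 = -20931/4 ≈ -5232.8)
J(V, G) = 0
(k + J(-155, 141))/(44973 - 10593) = (-20931/4 + 0)/(44973 - 10593) = -20931/4/34380 = -20931/4*1/34380 = -6977/45840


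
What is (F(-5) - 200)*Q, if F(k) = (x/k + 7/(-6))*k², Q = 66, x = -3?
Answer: -14135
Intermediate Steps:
F(k) = k²*(-7/6 - 3/k) (F(k) = (-3/k + 7/(-6))*k² = (-3/k + 7*(-⅙))*k² = (-3/k - 7/6)*k² = (-7/6 - 3/k)*k² = k²*(-7/6 - 3/k))
(F(-5) - 200)*Q = (-⅙*(-5)*(18 + 7*(-5)) - 200)*66 = (-⅙*(-5)*(18 - 35) - 200)*66 = (-⅙*(-5)*(-17) - 200)*66 = (-85/6 - 200)*66 = -1285/6*66 = -14135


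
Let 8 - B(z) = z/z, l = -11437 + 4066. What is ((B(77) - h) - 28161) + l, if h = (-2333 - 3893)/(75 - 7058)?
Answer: -248077301/6983 ≈ -35526.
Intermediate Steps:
h = 6226/6983 (h = -6226/(-6983) = -6226*(-1/6983) = 6226/6983 ≈ 0.89159)
l = -7371
B(z) = 7 (B(z) = 8 - z/z = 8 - 1*1 = 8 - 1 = 7)
((B(77) - h) - 28161) + l = ((7 - 1*6226/6983) - 28161) - 7371 = ((7 - 6226/6983) - 28161) - 7371 = (42655/6983 - 28161) - 7371 = -196605608/6983 - 7371 = -248077301/6983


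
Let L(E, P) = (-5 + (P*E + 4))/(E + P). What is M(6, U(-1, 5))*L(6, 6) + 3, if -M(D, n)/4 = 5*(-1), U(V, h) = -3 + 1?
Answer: 184/3 ≈ 61.333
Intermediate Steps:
U(V, h) = -2
L(E, P) = (-1 + E*P)/(E + P) (L(E, P) = (-5 + (E*P + 4))/(E + P) = (-5 + (4 + E*P))/(E + P) = (-1 + E*P)/(E + P))
M(D, n) = 20 (M(D, n) = -20*(-1) = -4*(-5) = 20)
M(6, U(-1, 5))*L(6, 6) + 3 = 20*((-1 + 6*6)/(6 + 6)) + 3 = 20*((-1 + 36)/12) + 3 = 20*((1/12)*35) + 3 = 20*(35/12) + 3 = 175/3 + 3 = 184/3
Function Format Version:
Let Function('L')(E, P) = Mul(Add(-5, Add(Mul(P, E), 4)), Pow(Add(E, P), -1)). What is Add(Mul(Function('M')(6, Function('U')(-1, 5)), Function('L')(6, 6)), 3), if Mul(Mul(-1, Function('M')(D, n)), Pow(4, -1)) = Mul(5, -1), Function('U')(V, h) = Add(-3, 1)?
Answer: Rational(184, 3) ≈ 61.333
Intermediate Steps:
Function('U')(V, h) = -2
Function('L')(E, P) = Mul(Pow(Add(E, P), -1), Add(-1, Mul(E, P))) (Function('L')(E, P) = Mul(Add(-5, Add(Mul(E, P), 4)), Pow(Add(E, P), -1)) = Mul(Add(-5, Add(4, Mul(E, P))), Pow(Add(E, P), -1)) = Mul(Add(-1, Mul(E, P)), Pow(Add(E, P), -1)) = Mul(Pow(Add(E, P), -1), Add(-1, Mul(E, P))))
Function('M')(D, n) = 20 (Function('M')(D, n) = Mul(-4, Mul(5, -1)) = Mul(-4, -5) = 20)
Add(Mul(Function('M')(6, Function('U')(-1, 5)), Function('L')(6, 6)), 3) = Add(Mul(20, Mul(Pow(Add(6, 6), -1), Add(-1, Mul(6, 6)))), 3) = Add(Mul(20, Mul(Pow(12, -1), Add(-1, 36))), 3) = Add(Mul(20, Mul(Rational(1, 12), 35)), 3) = Add(Mul(20, Rational(35, 12)), 3) = Add(Rational(175, 3), 3) = Rational(184, 3)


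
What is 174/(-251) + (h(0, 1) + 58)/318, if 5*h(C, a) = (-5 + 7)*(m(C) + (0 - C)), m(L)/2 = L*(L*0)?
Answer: -20387/39909 ≈ -0.51084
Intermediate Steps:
m(L) = 0 (m(L) = 2*(L*(L*0)) = 2*(L*0) = 2*0 = 0)
h(C, a) = -2*C/5 (h(C, a) = ((-5 + 7)*(0 + (0 - C)))/5 = (2*(0 - C))/5 = (2*(-C))/5 = (-2*C)/5 = -2*C/5)
174/(-251) + (h(0, 1) + 58)/318 = 174/(-251) + (-2/5*0 + 58)/318 = 174*(-1/251) + (0 + 58)*(1/318) = -174/251 + 58*(1/318) = -174/251 + 29/159 = -20387/39909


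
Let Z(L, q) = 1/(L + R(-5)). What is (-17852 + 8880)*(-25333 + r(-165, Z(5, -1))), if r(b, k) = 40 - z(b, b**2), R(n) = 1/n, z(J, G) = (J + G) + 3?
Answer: 469738032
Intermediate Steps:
z(J, G) = 3 + G + J (z(J, G) = (G + J) + 3 = 3 + G + J)
Z(L, q) = 1/(-1/5 + L) (Z(L, q) = 1/(L + 1/(-5)) = 1/(L - 1/5) = 1/(-1/5 + L))
r(b, k) = 37 - b - b**2 (r(b, k) = 40 - (3 + b**2 + b) = 40 - (3 + b + b**2) = 40 + (-3 - b - b**2) = 37 - b - b**2)
(-17852 + 8880)*(-25333 + r(-165, Z(5, -1))) = (-17852 + 8880)*(-25333 + (37 - 1*(-165) - 1*(-165)**2)) = -8972*(-25333 + (37 + 165 - 1*27225)) = -8972*(-25333 + (37 + 165 - 27225)) = -8972*(-25333 - 27023) = -8972*(-52356) = 469738032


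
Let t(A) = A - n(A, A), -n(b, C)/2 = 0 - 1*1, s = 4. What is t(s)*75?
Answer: 150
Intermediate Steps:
n(b, C) = 2 (n(b, C) = -2*(0 - 1*1) = -2*(0 - 1) = -2*(-1) = 2)
t(A) = -2 + A (t(A) = A - 1*2 = A - 2 = -2 + A)
t(s)*75 = (-2 + 4)*75 = 2*75 = 150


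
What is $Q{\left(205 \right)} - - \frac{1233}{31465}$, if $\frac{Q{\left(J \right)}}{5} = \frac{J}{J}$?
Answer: $\frac{158558}{31465} \approx 5.0392$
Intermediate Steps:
$Q{\left(J \right)} = 5$ ($Q{\left(J \right)} = 5 \frac{J}{J} = 5 \cdot 1 = 5$)
$Q{\left(205 \right)} - - \frac{1233}{31465} = 5 - - \frac{1233}{31465} = 5 + \frac{1233}{31465} = \frac{158558}{31465}$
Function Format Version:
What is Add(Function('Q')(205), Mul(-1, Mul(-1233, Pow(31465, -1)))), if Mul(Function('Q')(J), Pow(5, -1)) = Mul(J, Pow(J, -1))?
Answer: Rational(158558, 31465) ≈ 5.0392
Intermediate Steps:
Function('Q')(J) = 5 (Function('Q')(J) = Mul(5, Mul(J, Pow(J, -1))) = Mul(5, 1) = 5)
Add(Function('Q')(205), Mul(-1, Mul(-1233, Pow(31465, -1)))) = Add(5, Mul(-1, Mul(-1233, Pow(31465, -1)))) = Add(5, Mul(-1, Mul(-1233, Rational(1, 31465)))) = Add(5, Mul(-1, Rational(-1233, 31465))) = Add(5, Rational(1233, 31465)) = Rational(158558, 31465)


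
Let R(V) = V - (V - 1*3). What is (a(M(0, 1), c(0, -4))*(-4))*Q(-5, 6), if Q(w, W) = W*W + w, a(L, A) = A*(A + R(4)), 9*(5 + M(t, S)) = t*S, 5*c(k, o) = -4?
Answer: 5456/25 ≈ 218.24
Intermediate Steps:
c(k, o) = -⅘ (c(k, o) = (⅕)*(-4) = -⅘)
M(t, S) = -5 + S*t/9 (M(t, S) = -5 + (t*S)/9 = -5 + (S*t)/9 = -5 + S*t/9)
R(V) = 3 (R(V) = V - (V - 3) = V - (-3 + V) = V + (3 - V) = 3)
a(L, A) = A*(3 + A) (a(L, A) = A*(A + 3) = A*(3 + A))
Q(w, W) = w + W² (Q(w, W) = W² + w = w + W²)
(a(M(0, 1), c(0, -4))*(-4))*Q(-5, 6) = (-4*(3 - ⅘)/5*(-4))*(-5 + 6²) = (-⅘*11/5*(-4))*(-5 + 36) = -44/25*(-4)*31 = (176/25)*31 = 5456/25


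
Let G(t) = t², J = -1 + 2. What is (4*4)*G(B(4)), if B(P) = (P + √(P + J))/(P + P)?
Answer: (4 + √5)²/4 ≈ 9.7221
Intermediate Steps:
J = 1
B(P) = (P + √(1 + P))/(2*P) (B(P) = (P + √(P + 1))/(P + P) = (P + √(1 + P))/((2*P)) = (P + √(1 + P))*(1/(2*P)) = (P + √(1 + P))/(2*P))
(4*4)*G(B(4)) = (4*4)*((½)*(4 + √(1 + 4))/4)² = 16*((½)*(¼)*(4 + √5))² = 16*(½ + √5/8)²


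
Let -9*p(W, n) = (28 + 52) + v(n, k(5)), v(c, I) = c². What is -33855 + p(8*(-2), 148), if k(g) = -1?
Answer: -108893/3 ≈ -36298.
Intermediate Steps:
p(W, n) = -80/9 - n²/9 (p(W, n) = -((28 + 52) + n²)/9 = -(80 + n²)/9 = -80/9 - n²/9)
-33855 + p(8*(-2), 148) = -33855 + (-80/9 - ⅑*148²) = -33855 + (-80/9 - ⅑*21904) = -33855 + (-80/9 - 21904/9) = -33855 - 7328/3 = -108893/3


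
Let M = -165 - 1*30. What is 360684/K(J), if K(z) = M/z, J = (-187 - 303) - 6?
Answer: 59633088/65 ≈ 9.1743e+5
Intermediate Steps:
M = -195 (M = -165 - 30 = -195)
J = -496 (J = -490 - 6 = -496)
K(z) = -195/z
360684/K(J) = 360684/((-195/(-496))) = 360684/((-195*(-1/496))) = 360684/(195/496) = 360684*(496/195) = 59633088/65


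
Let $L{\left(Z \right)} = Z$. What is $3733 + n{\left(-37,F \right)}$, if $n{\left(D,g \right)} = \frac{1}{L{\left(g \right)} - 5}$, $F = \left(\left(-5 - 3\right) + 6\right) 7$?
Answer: $\frac{70926}{19} \approx 3732.9$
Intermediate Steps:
$F = -14$ ($F = \left(-8 + 6\right) 7 = \left(-2\right) 7 = -14$)
$n{\left(D,g \right)} = \frac{1}{-5 + g}$ ($n{\left(D,g \right)} = \frac{1}{g - 5} = \frac{1}{-5 + g}$)
$3733 + n{\left(-37,F \right)} = 3733 + \frac{1}{-5 - 14} = 3733 + \frac{1}{-19} = 3733 - \frac{1}{19} = \frac{70926}{19}$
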